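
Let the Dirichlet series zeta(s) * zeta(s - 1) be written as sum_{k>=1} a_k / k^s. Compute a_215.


Convolution gives a_k = sum_{d | k} d * 1 = sum_{d | k} d = sigma(k), the sum of positive divisors of k.
For k = 215, the divisors are 1, 5, 43, 215, so
sigma(215) = 1 + 5 + 43 + 215 = 264.

264


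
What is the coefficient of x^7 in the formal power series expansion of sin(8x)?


The Maclaurin series is sin(t) = sum_{k>=0} (-1)^k t^(2k+1) / (2k+1)!, so substituting t = 8x, only odd powers of x are nonzero, with coefficient of x^(2k+1) equal to (-1)^k 8^(2k+1) / (2k+1)!.
Write 7 = 2*3 + 1, giving the coefficient (-1)^3 * 8^7 / 7! = -2097152/5040 = -131072/315.

-131072/315


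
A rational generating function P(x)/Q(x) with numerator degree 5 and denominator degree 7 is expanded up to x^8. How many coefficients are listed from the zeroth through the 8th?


Expanding up to x^8 gives the coefficients for x^0, x^1, ..., x^8.
That is 8 + 1 = 9 coefficients in total.

9


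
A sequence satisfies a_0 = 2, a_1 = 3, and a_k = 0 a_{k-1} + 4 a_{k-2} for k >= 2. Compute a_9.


The characteristic equation is t^2 - 0 t - 4 = 0, with roots r_1 = 2 and r_2 = -2 (so c_1 = r_1 + r_2, c_2 = -r_1 r_2 as required).
One can use the closed form a_n = A r_1^n + B r_2^n, but direct iteration is more reliable:
a_0 = 2, a_1 = 3, a_2 = 8, a_3 = 12, a_4 = 32, a_5 = 48, a_6 = 128, a_7 = 192, a_8 = 512, a_9 = 768.
So a_9 = 768.

768


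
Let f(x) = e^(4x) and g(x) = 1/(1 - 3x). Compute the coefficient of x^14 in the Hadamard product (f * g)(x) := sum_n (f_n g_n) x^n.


Expanding: f_k = 4^k/k! (from e^(4x)) and g_k = 3^k (from 1/(1 - 3x)). So the Hadamard coefficient (f * g)_k = 4^k 3^k / k! = (12)^k / k!.
For k = 14: 12^14/14! = 1283918464548864/87178291200 = 2579890176/175175.

2579890176/175175


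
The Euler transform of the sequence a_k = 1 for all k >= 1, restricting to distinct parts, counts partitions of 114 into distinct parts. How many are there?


Partitions of 114 into distinct parts can be computed via generating function.
Product (1+x)(1+x^2)(1+x^3)...
The coefficient of x^114 = 1378304

1378304


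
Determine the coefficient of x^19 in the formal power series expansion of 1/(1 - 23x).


The geometric series identity gives 1/(1 - c x) = sum_{k>=0} c^k x^k, so the coefficient of x^k is c^k.
Here c = 23 and k = 19.
Computing: 23^19 = 74615470927590710561908487

74615470927590710561908487


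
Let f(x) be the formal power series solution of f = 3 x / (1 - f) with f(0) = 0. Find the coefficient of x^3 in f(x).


Apply Lagrange inversion: f = 3 x * phi(f) with phi(t) = 1/(1 - t), so
[x^n] f = 3^n * (1/n) [t^(n-1)] phi(t)^n = 3^n * (1/n) [t^(n-1)] (1 - t)^(-n) = 3^n * (1/n) C(2n - 2, n - 1) = 3^n * C_{n-1}.
For n = 3: C_2 = C(4, 2) / 3 = 6/3 = 2.
With the 3^3 = 27 factor, the coefficient is 27 * 2 = 54.

54


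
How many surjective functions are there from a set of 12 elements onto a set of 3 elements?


By inclusion-exclusion on which target elements are missed, the number of surjections from an n-set onto a k-set is
surj(n, k) = sum_{j=0}^{k} (-1)^j C(k, j) (k - j)^n.
Equivalently surj(n, k) = k! * S(n, k), where S(n, k) is the Stirling number of the second kind.
For n = 12, k = 3:
S(12, 3) = 86526, so
surj = 3! * 86526 = 6 * 86526 = 519156.

519156


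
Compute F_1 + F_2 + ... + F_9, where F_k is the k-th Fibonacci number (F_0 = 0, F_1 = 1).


Use the identity sum_{k=0}^{N} F_k = F_{N+2} - 1 (which follows from F_{k+2} - F_{k+1} = F_k). Then
sum_{k=1}^{9} F_k = (F_{11} - 1) - (F_{2} - 1) = F_{11} - F_{2}.
Computing: F_{11} = 89, F_{2} = 1, so
Sum = 89 - 1 = 88.

88


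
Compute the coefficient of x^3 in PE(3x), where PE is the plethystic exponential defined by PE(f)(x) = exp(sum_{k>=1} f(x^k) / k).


With f(x) = 3x, the exponent is sum_{k>=1} 3 x^k / k = 3 * (-ln(1 - x)). Exponentiating:
PE(3x) = exp(-3 ln(1 - x)) = 1/(1 - x)^3.
By the negative binomial expansion, [x^n] 1/(1 - x)^3 = C(n + 2, 2).
For n = 3: C(5, 2) = 10.

10


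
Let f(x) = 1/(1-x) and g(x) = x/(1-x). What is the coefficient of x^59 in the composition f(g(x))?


First simplify the composition: f(g(x)) = 1/(1 - x/(1-x)) = (1-x)/((1-x) - x) = (1-x)/(1-2x).
Now extract the coefficient. Write (1-x)/(1-2x) = 1/(1-2x) - x/(1-2x).
The coefficient of x^n in 1/(1-2x) is 2^n, and in x/(1-2x) is 2^(n-1) (for n >= 1).
So the coefficient of x^59 is 2^59 - 2^58 = 576460752303423488 - 288230376151711744 = 288230376151711744.

288230376151711744


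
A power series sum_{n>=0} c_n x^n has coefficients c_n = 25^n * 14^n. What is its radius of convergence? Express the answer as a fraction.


By the root test (Cauchy-Hadamard), the radius is R = 1 / limsup_n |c_n|^(1/n).
Here |c_n|^(1/n) = (25^n * 14^n)^(1/n) = 25 * 14 = 350 for all n.
So R = 1/350 = 1/350.

1/350


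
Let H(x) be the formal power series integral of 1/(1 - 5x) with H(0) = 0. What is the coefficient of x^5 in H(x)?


1/(1 - 5x) = sum_{k>=0} 5^k x^k. Integrating termwise with H(0) = 0:
H(x) = sum_{k>=0} 5^k x^(k+1) / (k+1) = sum_{m>=1} 5^(m-1) x^m / m.
For m = 5: 5^4/5 = 625/5 = 125.

125


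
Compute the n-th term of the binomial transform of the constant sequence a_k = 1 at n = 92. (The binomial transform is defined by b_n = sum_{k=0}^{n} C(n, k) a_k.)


With a_k = 1 for all k, b_n = sum_{k=0}^{n} C(n, k) = 2^n by the binomial theorem.
For n = 92: 2^92 = 4951760157141521099596496896.

4951760157141521099596496896


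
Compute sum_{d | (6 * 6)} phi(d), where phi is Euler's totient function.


First, 6 * 6 = 36. One classical identity is sum_{d | n} phi(d) = n (each k in [1, n] has a unique gcd with n, and among the k's with gcd(k, n) = n/d there are phi(d) of them). So the sum equals 36. We also verify directly:
Divisors of 36: 1, 2, 3, 4, 6, 9, 12, 18, 36.
phi values: 1, 1, 2, 2, 2, 6, 4, 6, 12.
Sum = 36.

36


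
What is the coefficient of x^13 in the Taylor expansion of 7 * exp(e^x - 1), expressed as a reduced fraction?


exp(e^x - 1) = sum_{k>=0} Bell_k x^k / k!, where Bell_k is the k-th Bell number.
So the coefficient of x^13 is 7 * Bell_13 / 13!.
Computing: Bell_13 = 27644437 and 13! = 6227020800, giving
7 * 27644437/6227020800 = 27644437/889574400.

27644437/889574400


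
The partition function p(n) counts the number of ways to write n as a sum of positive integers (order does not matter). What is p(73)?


Using the generating function prod_{k>=1} 1/(1-x^k), we compute p(73).
By dynamic programming over parts 1 through 73:
p(73) = 6185689

6185689


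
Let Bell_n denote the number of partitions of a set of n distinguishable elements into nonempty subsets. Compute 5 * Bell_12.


Bell_12 can be computed from the Bell triangle or from Dobinski's identity Bell_n = (1/e) * sum_{k>=0} k^n / k!.
Computing Bell_12 = 4213597.
Then 5 * 4213597 = 21067985.

21067985


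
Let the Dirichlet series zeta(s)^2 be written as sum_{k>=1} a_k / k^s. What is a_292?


The Dirichlet convolution of the constant function 1 with itself gives (1 * 1)(k) = sum_{d | k} 1 = d(k), the number of positive divisors of k.
Since zeta(s) = sum_{k>=1} 1/k^s, we have zeta(s)^2 = sum_{k>=1} d(k)/k^s, so a_k = d(k).
For k = 292: the divisors are 1, 2, 4, 73, 146, 292.
Count = 6.

6


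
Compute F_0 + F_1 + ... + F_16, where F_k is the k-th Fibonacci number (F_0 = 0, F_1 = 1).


Use the identity sum_{k=0}^{N} F_k = F_{N+2} - 1 (which follows from F_{k+2} - F_{k+1} = F_k). Then
sum_{k=0}^{16} F_k = (F_{18} - 1) - (F_{1} - 1) = F_{18} - F_{1}.
Computing: F_{18} = 2584, F_{1} = 1, so
Sum = 2584 - 1 = 2583.

2583


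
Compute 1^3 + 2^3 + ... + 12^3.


This power sum has a closed form given by Faulhaber's formula
sum_{k=1}^{m} k^p = (1 / (p + 1)) * sum_{j=0}^{p} C(p + 1, j) B_j m^(p + 1 - j),
but for small m direct computation is fastest:
1 + 8 + 27 + 64 + 125 + 216 + 343 + 512 + 729 + 1000 + 1331 + 1728 = 6084.

6084


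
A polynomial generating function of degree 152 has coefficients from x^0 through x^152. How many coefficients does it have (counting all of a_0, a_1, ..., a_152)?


A polynomial of degree 152 takes the form a_0 + a_1 x + ... + a_152 x^152.
The number of coefficients is 152 + 1 = 153.

153


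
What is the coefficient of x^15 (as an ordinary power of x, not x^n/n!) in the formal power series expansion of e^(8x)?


The exponential series is e^y = sum_{k>=0} y^k / k!. Substituting y = 8x gives
e^(8x) = sum_{k>=0} 8^k x^k / k!.
So the coefficient of x^n is a^n/n! with a = 8, n = 15:
8^15 / 15! = 35184372088832/1307674368000 = 17179869184/638512875

17179869184/638512875


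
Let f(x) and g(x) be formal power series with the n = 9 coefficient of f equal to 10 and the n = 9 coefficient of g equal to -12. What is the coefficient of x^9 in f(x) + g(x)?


Addition of formal power series is termwise.
The coefficient of x^9 in f + g = 10 + -12
= -2

-2


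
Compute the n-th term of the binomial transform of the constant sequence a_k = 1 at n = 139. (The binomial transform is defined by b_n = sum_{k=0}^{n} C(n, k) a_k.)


With a_k = 1 for all k, b_n = sum_{k=0}^{n} C(n, k) = 2^n by the binomial theorem.
For n = 139: 2^139 = 696898287454081973172991196020261297061888.

696898287454081973172991196020261297061888


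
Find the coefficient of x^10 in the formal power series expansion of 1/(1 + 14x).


Write 1/(1 + c x) = 1/(1 - (-c) x) and apply the geometric-series identity
1/(1 - y) = sum_{k>=0} y^k to get 1/(1 + c x) = sum_{k>=0} (-c)^k x^k.
So the coefficient of x^k is (-c)^k = (-1)^k * c^k.
Here c = 14 and k = 10:
(-14)^10 = 1 * 289254654976 = 289254654976

289254654976


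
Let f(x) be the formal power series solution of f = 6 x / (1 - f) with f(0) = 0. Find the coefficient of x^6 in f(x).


Apply Lagrange inversion: f = 6 x * phi(f) with phi(t) = 1/(1 - t), so
[x^n] f = 6^n * (1/n) [t^(n-1)] phi(t)^n = 6^n * (1/n) [t^(n-1)] (1 - t)^(-n) = 6^n * (1/n) C(2n - 2, n - 1) = 6^n * C_{n-1}.
For n = 6: C_5 = C(10, 5) / 6 = 252/6 = 42.
With the 6^6 = 46656 factor, the coefficient is 46656 * 42 = 1959552.

1959552


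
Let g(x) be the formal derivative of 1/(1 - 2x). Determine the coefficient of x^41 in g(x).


Differentiate termwise: d/dx sum_{k>=0} 2^k x^k = sum_{k>=1} k 2^k x^(k-1) = sum_{j>=0} (j+1) 2^(j+1) x^j.
Equivalently, d/dx [1/(1 - 2x)] = 2/(1 - 2x)^2.
For j = 41: 42 * 2^42 = 42 * 4398046511104 = 184717953466368.

184717953466368


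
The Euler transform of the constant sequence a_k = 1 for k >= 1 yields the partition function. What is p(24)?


The Euler transform converts the sequence a_k = 1 into the number of integer partitions.
Using the recurrence or dynamic programming:
p(24) = 1575

1575


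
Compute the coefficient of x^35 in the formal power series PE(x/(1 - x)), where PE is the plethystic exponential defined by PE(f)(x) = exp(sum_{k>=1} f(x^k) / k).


For f(x) = x/(1 - x) we have
sum_{k>=1} f(x^k) / k = sum_{k>=1} (1/k) * x^k / (1 - x^k) = sum_{k, m >= 1} x^(k m) / k,
which after exponentiating simplifies to
PE(x/(1 - x)) = prod_{k>=1} 1 / (1 - x^k).
This is the generating function for the partition function p(n), so the coefficient of x^35 is p(35).
Computing p(35) by dynamic programming over parts 1, 2, ..., 35: p(35) = 14883.

14883


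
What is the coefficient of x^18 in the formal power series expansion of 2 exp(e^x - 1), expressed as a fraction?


exp(e^x - 1) is the exponential generating function for the Bell numbers Bell_k: exp(e^x - 1) = sum_{k>=0} Bell_k x^k / k!.
So the coefficient of x^18 in 2 exp(e^x - 1) is 2 Bell_18 / 18!.
Computing: Bell_18 = 682076806159 and 18! = 6402373705728000, giving
2 * 682076806159/6402373705728000 = 97439543737/457312407552000.

97439543737/457312407552000


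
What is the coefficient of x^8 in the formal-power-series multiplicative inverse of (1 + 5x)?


The inverse is 1/(1 + 5x). Apply the geometric identity 1/(1 - y) = sum_{k>=0} y^k with y = -5x:
1/(1 + 5x) = sum_{k>=0} (-5)^k x^k.
So the coefficient of x^8 is (-5)^8 = 390625.

390625


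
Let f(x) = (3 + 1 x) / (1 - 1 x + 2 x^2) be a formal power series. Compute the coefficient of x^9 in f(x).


Write f(x) = sum_{k>=0} a_k x^k. Multiplying both sides by 1 - 1 x + 2 x^2 gives
(1 - 1 x + 2 x^2) sum_{k>=0} a_k x^k = 3 + 1 x.
Matching coefficients:
 x^0: a_0 = 3
 x^1: a_1 - 1 a_0 = 1  =>  a_1 = 1*3 + 1 = 4
 x^k (k >= 2): a_k = 1 a_{k-1} - 2 a_{k-2}.
Iterating: a_2 = -2, a_3 = -10, a_4 = -6, a_5 = 14, a_6 = 26, a_7 = -2, a_8 = -54, a_9 = -50.
So the coefficient of x^9 is -50.

-50


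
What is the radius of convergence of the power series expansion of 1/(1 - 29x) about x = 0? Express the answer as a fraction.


Expanding 1/(1 - 29x) = sum_{k>=0} 29^k x^k, the series converges when |29x| < 1, i.e., |x| < 1/29.
So the radius of convergence is 1/29 = 1/29.

1/29


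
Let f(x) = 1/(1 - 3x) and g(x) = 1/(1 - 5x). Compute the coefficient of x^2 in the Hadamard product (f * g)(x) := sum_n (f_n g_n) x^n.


f has coefficients f_k = 3^k and g has coefficients g_k = 5^k, so the Hadamard product has coefficient (f*g)_k = 3^k * 5^k = 15^k.
For k = 2: 15^2 = 225.

225


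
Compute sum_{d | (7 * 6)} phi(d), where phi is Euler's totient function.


First, 7 * 6 = 42. One classical identity is sum_{d | n} phi(d) = n (each k in [1, n] has a unique gcd with n, and among the k's with gcd(k, n) = n/d there are phi(d) of them). So the sum equals 42. We also verify directly:
Divisors of 42: 1, 2, 3, 6, 7, 14, 21, 42.
phi values: 1, 1, 2, 2, 6, 6, 12, 12.
Sum = 42.

42


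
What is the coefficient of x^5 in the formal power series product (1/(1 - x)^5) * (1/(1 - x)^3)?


Combine the factors: (1/(1 - x)^5) * (1/(1 - x)^3) = 1/(1 - x)^8.
Then use 1/(1 - x)^r = sum_{k>=0} C(k + r - 1, r - 1) x^k with r = 8 and k = 5:
C(12, 7) = 792.

792


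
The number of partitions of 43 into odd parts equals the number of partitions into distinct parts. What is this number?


Computing partitions of 43 into odd parts (1, 3, 5, ...):
Using the generating function prod_{k>=0} 1/(1-x^(2k+1)),
the count is 1610

1610


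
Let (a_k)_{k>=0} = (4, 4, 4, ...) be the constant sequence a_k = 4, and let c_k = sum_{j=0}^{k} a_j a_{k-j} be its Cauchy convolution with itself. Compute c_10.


Since a_j = 4 for all j >= 0, the convolution sum becomes
c_k = sum_{j=0}^{k} 4 * 4 = 16 * (k + 1).
Equivalently, the generating function of (a_k) is 4/(1 - x) and its square is 16/(1 - x)^2 = sum_{k>=0} 16(k + 1) x^k.
For k = 10: 16 * 11 = 176.

176


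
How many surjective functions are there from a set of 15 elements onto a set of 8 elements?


By inclusion-exclusion on which target elements are missed, the number of surjections from an n-set onto a k-set is
surj(n, k) = sum_{j=0}^{k} (-1)^j C(k, j) (k - j)^n.
Equivalently surj(n, k) = k! * S(n, k), where S(n, k) is the Stirling number of the second kind.
For n = 15, k = 8:
S(15, 8) = 216627840, so
surj = 8! * 216627840 = 40320 * 216627840 = 8734434508800.

8734434508800


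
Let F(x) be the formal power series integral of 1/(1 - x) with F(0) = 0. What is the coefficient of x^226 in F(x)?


1/(1 - x) = sum_{k>=0} x^k. Integrating termwise and using F(0) = 0 gives
F(x) = sum_{k>=0} x^(k+1) / (k+1) = sum_{m>=1} x^m / m = -ln(1 - x).
So the coefficient of x^226 is 1/226 = 1/226.

1/226


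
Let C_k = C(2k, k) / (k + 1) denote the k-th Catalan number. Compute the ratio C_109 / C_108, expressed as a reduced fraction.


Using C_k = (2k)! / (k! (k+1)!), the ratio C_{k+1}/C_k simplifies to
C_{k+1}/C_k = [(2k+2)! / ((k+1)! (k+2)!)] * [k! (k+1)! / (2k)!]
 = (2k+2)(2k+1) / ((k+1)(k+2)) = 2(2k+1) / (k+2).
For k = 108: 2(2*108 + 1) / (108 + 2) = 434/110 = 217/55.

217/55


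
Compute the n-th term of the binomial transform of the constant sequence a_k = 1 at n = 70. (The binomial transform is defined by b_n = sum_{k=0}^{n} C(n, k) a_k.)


With a_k = 1 for all k, b_n = sum_{k=0}^{n} C(n, k) = 2^n by the binomial theorem.
For n = 70: 2^70 = 1180591620717411303424.

1180591620717411303424


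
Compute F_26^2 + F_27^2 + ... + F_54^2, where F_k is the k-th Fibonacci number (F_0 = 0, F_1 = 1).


There is a standard identity sum_{k=0}^{N} F_k^2 = F_N * F_{N+1} (proved inductively from the telescoping relation F_k^2 = F_k F_{k+1} - F_{k-1} F_k). Then
sum_{k=26}^{54} F_k^2 = F_54 F_55 - F_25 F_26.
Computing: F_54 = 86267571272, F_55 = 139583862445, F_25 = 75025, F_26 = 121393.
Sum = 86267571272 * 139583862445 - 75025 * 121393 = 12041560801885974170215.

12041560801885974170215


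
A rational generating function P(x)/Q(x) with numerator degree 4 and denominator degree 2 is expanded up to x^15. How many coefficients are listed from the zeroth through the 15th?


Expanding up to x^15 gives the coefficients for x^0, x^1, ..., x^15.
That is 15 + 1 = 16 coefficients in total.

16


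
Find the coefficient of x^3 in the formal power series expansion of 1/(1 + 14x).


Write 1/(1 + c x) = 1/(1 - (-c) x) and apply the geometric-series identity
1/(1 - y) = sum_{k>=0} y^k to get 1/(1 + c x) = sum_{k>=0} (-c)^k x^k.
So the coefficient of x^k is (-c)^k = (-1)^k * c^k.
Here c = 14 and k = 3:
(-14)^3 = -1 * 2744 = -2744

-2744


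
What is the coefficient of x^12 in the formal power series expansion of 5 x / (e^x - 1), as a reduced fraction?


The exponential generating function for Bernoulli numbers is
x / (e^x - 1) = sum_{k>=0} B_k x^k / k!.
So the coefficient of x^12 in 5 x / (e^x - 1) is 5 B_12 / 12!.
Computing: B_12 = -691/2730, 12! = 479001600, giving
5 * -691/2730 / 479001600 = -691/261534873600.

-691/261534873600


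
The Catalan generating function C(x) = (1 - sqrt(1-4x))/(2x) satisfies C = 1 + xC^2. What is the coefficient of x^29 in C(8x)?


Substituting x -> 8x scales the n-th coefficient by 8^n, so [x^29] C(8x) = 8^29 * C_29.
C_29 = C(2*29, 29)/(30) = 30067266499541040/30 = 1002242216651368.
So 8^29 * 1002242216651368 = 154742504910672534362390528 * 1002242216651368 = 155089471131857638828353377202691641442304.

155089471131857638828353377202691641442304


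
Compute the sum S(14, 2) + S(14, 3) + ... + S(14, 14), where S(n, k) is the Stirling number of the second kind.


By definition, S(n, k) counts partitions of an n-set into exactly k nonempty blocks.
Computing row n = 14 for k = 2..14:
S(14, k): 8191, 788970, 10391745, 40075035, 63436373, 49329280, 20912320, 5135130, 752752, 66066, 3367, 91, 1
Sum = 190899321.

190899321


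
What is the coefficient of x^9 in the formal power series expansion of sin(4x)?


The Maclaurin series is sin(t) = sum_{k>=0} (-1)^k t^(2k+1) / (2k+1)!, so substituting t = 4x, only odd powers of x are nonzero, with coefficient of x^(2k+1) equal to (-1)^k 4^(2k+1) / (2k+1)!.
Write 9 = 2*4 + 1, giving the coefficient (-1)^4 * 4^9 / 9! = 262144/362880 = 2048/2835.

2048/2835


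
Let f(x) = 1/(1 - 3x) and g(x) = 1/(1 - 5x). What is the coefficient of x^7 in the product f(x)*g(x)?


The coefficient of x^n in f*g is the Cauchy product: sum_{k=0}^{n} a^k * b^(n-k).
With a=3, b=5, n=7:
sum_{k=0}^{7} 3^k * 5^(7-k)
= 192032

192032


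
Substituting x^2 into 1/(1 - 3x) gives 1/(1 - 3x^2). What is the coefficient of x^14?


The coefficient of x^(2m) in 1/(1 - 3x^2) is 3^m.
With n = 14 = 2*7, the coefficient is 3^7 = 2187.

2187


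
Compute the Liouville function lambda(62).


The Liouville function is lambda(k) = (-1)^Omega(k), where Omega(k) counts the prime factors of k with multiplicity.
Factoring: 62 = 2 * 31, so Omega(62) = 2.
lambda(62) = (-1)^2 = 1.

1


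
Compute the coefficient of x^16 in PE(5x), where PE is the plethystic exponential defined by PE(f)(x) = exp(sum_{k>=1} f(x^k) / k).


With f(x) = 5x, the exponent is sum_{k>=1} 5 x^k / k = 5 * (-ln(1 - x)). Exponentiating:
PE(5x) = exp(-5 ln(1 - x)) = 1/(1 - x)^5.
By the negative binomial expansion, [x^n] 1/(1 - x)^5 = C(n + 4, 4).
For n = 16: C(20, 4) = 4845.

4845


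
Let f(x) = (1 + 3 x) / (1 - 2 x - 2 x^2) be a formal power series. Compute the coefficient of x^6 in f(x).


Write f(x) = sum_{k>=0} a_k x^k. Multiplying both sides by 1 - 2 x - 2 x^2 gives
(1 - 2 x - 2 x^2) sum_{k>=0} a_k x^k = 1 + 3 x.
Matching coefficients:
 x^0: a_0 = 1
 x^1: a_1 - 2 a_0 = 3  =>  a_1 = 2*1 + 3 = 5
 x^k (k >= 2): a_k = 2 a_{k-1} + 2 a_{k-2}.
Iterating: a_2 = 12, a_3 = 34, a_4 = 92, a_5 = 252, a_6 = 688.
So the coefficient of x^6 is 688.

688


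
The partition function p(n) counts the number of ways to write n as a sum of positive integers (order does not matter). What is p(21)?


Using the generating function prod_{k>=1} 1/(1-x^k), we compute p(21).
By dynamic programming over parts 1 through 21:
p(21) = 792

792


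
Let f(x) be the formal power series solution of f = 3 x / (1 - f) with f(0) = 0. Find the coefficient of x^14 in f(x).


Apply Lagrange inversion: f = 3 x * phi(f) with phi(t) = 1/(1 - t), so
[x^n] f = 3^n * (1/n) [t^(n-1)] phi(t)^n = 3^n * (1/n) [t^(n-1)] (1 - t)^(-n) = 3^n * (1/n) C(2n - 2, n - 1) = 3^n * C_{n-1}.
For n = 14: C_13 = C(26, 13) / 14 = 10400600/14 = 742900.
With the 3^14 = 4782969 factor, the coefficient is 4782969 * 742900 = 3553267670100.

3553267670100


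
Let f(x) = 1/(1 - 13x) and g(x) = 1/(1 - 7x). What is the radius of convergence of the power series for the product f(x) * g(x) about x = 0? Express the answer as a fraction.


The radius of 1/(1 - 13x) is 1/13 (nearest singularity at x = 1/13), and the radius of 1/(1 - 7x) is 1/7.
The product f(x)*g(x) = 1/((1 - 13x)(1 - 7x)) has singularities at both 1/13 and 1/7, so its radius of convergence is the distance to the nearest one:
min(1/13, 1/7) = 1/13.

1/13


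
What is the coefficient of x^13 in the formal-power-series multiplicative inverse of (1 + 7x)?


The inverse is 1/(1 + 7x). Apply the geometric identity 1/(1 - y) = sum_{k>=0} y^k with y = -7x:
1/(1 + 7x) = sum_{k>=0} (-7)^k x^k.
So the coefficient of x^13 is (-7)^13 = -96889010407.

-96889010407


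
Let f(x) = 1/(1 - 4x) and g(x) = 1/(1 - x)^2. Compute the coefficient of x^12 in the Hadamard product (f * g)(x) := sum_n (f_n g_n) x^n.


f has coefficients f_k = 4^k. For g = 1/(1 - x)^2 the coefficient is g_k = C(k + 1, 1) = k + 1. The Hadamard coefficient is (f * g)_k = 4^k * (k + 1).
For k = 12: 4^12 * 13 = 16777216 * 13 = 218103808.

218103808


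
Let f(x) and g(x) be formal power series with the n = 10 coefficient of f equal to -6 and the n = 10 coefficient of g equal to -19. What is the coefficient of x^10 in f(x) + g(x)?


Addition of formal power series is termwise.
The coefficient of x^10 in f + g = -6 + -19
= -25

-25


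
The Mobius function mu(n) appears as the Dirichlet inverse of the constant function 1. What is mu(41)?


41 = 41 (all distinct primes).
mu(41) = (-1)^1 = -1

-1


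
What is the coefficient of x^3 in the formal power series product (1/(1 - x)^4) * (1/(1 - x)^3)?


Combine the factors: (1/(1 - x)^4) * (1/(1 - x)^3) = 1/(1 - x)^7.
Then use 1/(1 - x)^r = sum_{k>=0} C(k + r - 1, r - 1) x^k with r = 7 and k = 3:
C(9, 6) = 84.

84


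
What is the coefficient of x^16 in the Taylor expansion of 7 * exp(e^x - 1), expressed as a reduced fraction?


exp(e^x - 1) = sum_{k>=0} Bell_k x^k / k!, where Bell_k is the k-th Bell number.
So the coefficient of x^16 is 7 * Bell_16 / 16!.
Computing: Bell_16 = 10480142147 and 16! = 20922789888000, giving
7 * 10480142147/20922789888000 = 10480142147/2988969984000.

10480142147/2988969984000


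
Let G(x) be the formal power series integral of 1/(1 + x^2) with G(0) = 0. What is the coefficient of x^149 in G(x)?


1/(1 + x^2) = sum_{j>=0} (-1)^j x^(2j). Integrating termwise with G(0) = 0:
G(x) = sum_{j>=0} (-1)^j x^(2j+1) / (2j+1) = arctan(x).
Only odd powers are nonzero. For x^149 write 149 = 2*74 + 1, giving
(-1)^74 / 149 = 1/149 = 1/149.

1/149


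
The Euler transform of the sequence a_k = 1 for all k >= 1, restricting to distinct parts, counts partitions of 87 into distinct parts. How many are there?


Partitions of 87 into distinct parts can be computed via generating function.
Product (1+x)(1+x^2)(1+x^3)...
The coefficient of x^87 = 145578

145578


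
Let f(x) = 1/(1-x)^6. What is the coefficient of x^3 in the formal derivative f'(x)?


Differentiate: d/dx [ 1/(1-x)^r ] = r / (1-x)^(r+1).
Here r = 6, so f'(x) = 6 / (1-x)^7.
The expansion of 1/(1-x)^(r+1) has coefficient of x^n equal to C(n+r, r).
So the coefficient of x^3 in f'(x) is
6 * C(9, 6) = 6 * 84 = 504

504


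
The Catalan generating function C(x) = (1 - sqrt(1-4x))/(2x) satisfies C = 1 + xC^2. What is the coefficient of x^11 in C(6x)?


Substituting x -> 6x scales the n-th coefficient by 6^n, so [x^11] C(6x) = 6^11 * C_11.
C_11 = C(2*11, 11)/(12) = 705432/12 = 58786.
So 6^11 * 58786 = 362797056 * 58786 = 21327387734016.

21327387734016


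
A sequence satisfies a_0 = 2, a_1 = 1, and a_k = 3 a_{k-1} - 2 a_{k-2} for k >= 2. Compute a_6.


The characteristic equation is t^2 - 3 t + 2 = 0, with roots r_1 = 2 and r_2 = 1 (so c_1 = r_1 + r_2, c_2 = -r_1 r_2 as required).
One can use the closed form a_n = A r_1^n + B r_2^n, but direct iteration is more reliable:
a_0 = 2, a_1 = 1, a_2 = -1, a_3 = -5, a_4 = -13, a_5 = -29, a_6 = -61.
So a_6 = -61.

-61


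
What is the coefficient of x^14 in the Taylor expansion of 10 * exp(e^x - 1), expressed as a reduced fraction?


exp(e^x - 1) = sum_{k>=0} Bell_k x^k / k!, where Bell_k is the k-th Bell number.
So the coefficient of x^14 is 10 * Bell_14 / 14!.
Computing: Bell_14 = 190899322 and 14! = 87178291200, giving
10 * 190899322/87178291200 = 95449661/4358914560.

95449661/4358914560


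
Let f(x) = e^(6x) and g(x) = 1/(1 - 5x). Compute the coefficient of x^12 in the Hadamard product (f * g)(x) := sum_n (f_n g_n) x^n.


Expanding: f_k = 6^k/k! (from e^(6x)) and g_k = 5^k (from 1/(1 - 5x)). So the Hadamard coefficient (f * g)_k = 6^k 5^k / k! = (30)^k / k!.
For k = 12: 30^12/12! = 531441000000000000/479001600 = 85429687500/77.

85429687500/77


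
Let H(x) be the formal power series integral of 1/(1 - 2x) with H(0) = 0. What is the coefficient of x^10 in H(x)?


1/(1 - 2x) = sum_{k>=0} 2^k x^k. Integrating termwise with H(0) = 0:
H(x) = sum_{k>=0} 2^k x^(k+1) / (k+1) = sum_{m>=1} 2^(m-1) x^m / m.
For m = 10: 2^9/10 = 512/10 = 256/5.

256/5


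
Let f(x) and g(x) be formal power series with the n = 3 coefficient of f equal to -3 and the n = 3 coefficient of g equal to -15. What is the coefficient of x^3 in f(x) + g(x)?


Addition of formal power series is termwise.
The coefficient of x^3 in f + g = -3 + -15
= -18

-18


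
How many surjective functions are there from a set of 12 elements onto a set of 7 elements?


By inclusion-exclusion on which target elements are missed, the number of surjections from an n-set onto a k-set is
surj(n, k) = sum_{j=0}^{k} (-1)^j C(k, j) (k - j)^n.
Equivalently surj(n, k) = k! * S(n, k), where S(n, k) is the Stirling number of the second kind.
For n = 12, k = 7:
S(12, 7) = 627396, so
surj = 7! * 627396 = 5040 * 627396 = 3162075840.

3162075840


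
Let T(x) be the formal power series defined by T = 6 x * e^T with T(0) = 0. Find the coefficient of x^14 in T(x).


Apply the Lagrange inversion formula: if T = 6 x * phi(T) with phi(t) = e^t, then
[x^n] T = 6^n * (1/n) [t^(n-1)] phi(t)^n = 6^n * (1/n) [t^(n-1)] e^(n t) = 6^n * (1/n) * n^(n-1) / (n-1)! = 6^n * n^(n-1) / n!.
When c = 1 this is the Cayley count of rooted labeled trees on n vertices, divided by n!.
For n = 14: 6^14 * 14^13 / 14! = 78364164096 * 793714773254144/87178291200 = 2550642919503888384/3575.

2550642919503888384/3575


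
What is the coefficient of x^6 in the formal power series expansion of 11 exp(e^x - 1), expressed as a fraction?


exp(e^x - 1) is the exponential generating function for the Bell numbers Bell_k: exp(e^x - 1) = sum_{k>=0} Bell_k x^k / k!.
So the coefficient of x^6 in 11 exp(e^x - 1) is 11 Bell_6 / 6!.
Computing: Bell_6 = 203 and 6! = 720, giving
11 * 203/720 = 2233/720.

2233/720


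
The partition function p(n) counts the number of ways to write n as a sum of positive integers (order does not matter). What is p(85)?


Using the generating function prod_{k>=1} 1/(1-x^k), we compute p(85).
By dynamic programming over parts 1 through 85:
p(85) = 30167357

30167357


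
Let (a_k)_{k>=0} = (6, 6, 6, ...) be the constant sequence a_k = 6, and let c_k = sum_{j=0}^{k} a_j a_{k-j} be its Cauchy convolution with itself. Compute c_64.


Since a_j = 6 for all j >= 0, the convolution sum becomes
c_k = sum_{j=0}^{k} 6 * 6 = 36 * (k + 1).
Equivalently, the generating function of (a_k) is 6/(1 - x) and its square is 36/(1 - x)^2 = sum_{k>=0} 36(k + 1) x^k.
For k = 64: 36 * 65 = 2340.

2340


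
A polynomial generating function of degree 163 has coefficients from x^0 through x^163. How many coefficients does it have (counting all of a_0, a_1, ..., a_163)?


A polynomial of degree 163 takes the form a_0 + a_1 x + ... + a_163 x^163.
The number of coefficients is 163 + 1 = 164.

164


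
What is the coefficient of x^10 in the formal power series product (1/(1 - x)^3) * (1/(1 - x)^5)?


Combine the factors: (1/(1 - x)^3) * (1/(1 - x)^5) = 1/(1 - x)^8.
Then use 1/(1 - x)^r = sum_{k>=0} C(k + r - 1, r - 1) x^k with r = 8 and k = 10:
C(17, 7) = 19448.

19448


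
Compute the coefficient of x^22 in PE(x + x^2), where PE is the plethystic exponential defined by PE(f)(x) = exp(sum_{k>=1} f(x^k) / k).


With f(x) = x + x^2, the exponent is sum_{k>=1} (x^k + x^(2k)) / k = -ln(1 - x) - ln(1 - x^2). Exponentiating:
PE(x + x^2) = 1 / ((1 - x)(1 - x^2)).
This is the generating function for partitions of n into parts of size 1 or 2. The number of 2's can be any j in 0..11, and the rest are 1's, so
[x^22] = floor(22/2) + 1 = 12.

12


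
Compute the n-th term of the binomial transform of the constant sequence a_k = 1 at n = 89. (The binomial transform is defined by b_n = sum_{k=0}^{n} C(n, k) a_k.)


With a_k = 1 for all k, b_n = sum_{k=0}^{n} C(n, k) = 2^n by the binomial theorem.
For n = 89: 2^89 = 618970019642690137449562112.

618970019642690137449562112


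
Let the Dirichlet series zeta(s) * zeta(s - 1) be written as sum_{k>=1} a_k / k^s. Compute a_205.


Convolution gives a_k = sum_{d | k} d * 1 = sum_{d | k} d = sigma(k), the sum of positive divisors of k.
For k = 205, the divisors are 1, 5, 41, 205, so
sigma(205) = 1 + 5 + 41 + 205 = 252.

252


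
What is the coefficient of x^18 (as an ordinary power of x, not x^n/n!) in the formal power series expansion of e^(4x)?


The exponential series is e^y = sum_{k>=0} y^k / k!. Substituting y = 4x gives
e^(4x) = sum_{k>=0} 4^k x^k / k!.
So the coefficient of x^n is a^n/n! with a = 4, n = 18:
4^18 / 18! = 68719476736/6402373705728000 = 1048576/97692469875

1048576/97692469875


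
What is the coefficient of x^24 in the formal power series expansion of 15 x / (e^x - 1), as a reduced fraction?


The exponential generating function for Bernoulli numbers is
x / (e^x - 1) = sum_{k>=0} B_k x^k / k!.
So the coefficient of x^24 in 15 x / (e^x - 1) is 15 B_24 / 24!.
Computing: B_24 = -236364091/2730, 24! = 620448401733239439360000, giving
15 * -236364091/2730 / 620448401733239439360000 = -236364091/112921609115449577963520000.

-236364091/112921609115449577963520000


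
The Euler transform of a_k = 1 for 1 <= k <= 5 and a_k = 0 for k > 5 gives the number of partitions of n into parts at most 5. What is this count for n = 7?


Partitions of 7 into parts at most 5:
Using generating function (1-x)^(-1)(1-x^2)^(-1)...(1-x^5)^(-1),
the coefficient of x^7 = 13

13


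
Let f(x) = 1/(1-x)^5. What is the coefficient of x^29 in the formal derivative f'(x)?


Differentiate: d/dx [ 1/(1-x)^r ] = r / (1-x)^(r+1).
Here r = 5, so f'(x) = 5 / (1-x)^6.
The expansion of 1/(1-x)^(r+1) has coefficient of x^n equal to C(n+r, r).
So the coefficient of x^29 in f'(x) is
5 * C(34, 5) = 5 * 278256 = 1391280

1391280


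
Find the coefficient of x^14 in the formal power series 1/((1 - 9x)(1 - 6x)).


By partial fractions or Cauchy convolution:
The coefficient equals sum_{k=0}^{14} 9^k * 6^(14-k).
= 68473649036691

68473649036691


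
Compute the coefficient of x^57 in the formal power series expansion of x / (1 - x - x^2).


Let f(x) = sum_{k>=0} a_k x^k. Multiplying f(x) * (1 - x - x^2) = x and matching coefficients gives a_0 = 0, a_1 = 1, and a_k = a_{k-1} + a_{k-2} for k >= 2. These are the Fibonacci numbers F_k.
Iterating from F_0 = 0, F_1 = 1:
F_0=0, F_1=1, F_2=1, F_3=2, F_4=3, F_5=5, F_6=8, F_7=13, F_8=21, F_9=34, ...
F_57 = 365435296162.

365435296162


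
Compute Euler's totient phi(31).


phi(n) counts integers in [1, n] coprime to n. Using the multiplicative formula phi(n) = n * prod_{p | n} (1 - 1/p):
31 = 31, so
phi(31) = 31 * (1 - 1/31) = 30.

30


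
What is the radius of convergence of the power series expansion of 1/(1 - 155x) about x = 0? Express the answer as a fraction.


Expanding 1/(1 - 155x) = sum_{k>=0} 155^k x^k, the series converges when |155x| < 1, i.e., |x| < 1/155.
So the radius of convergence is 1/155 = 1/155.

1/155


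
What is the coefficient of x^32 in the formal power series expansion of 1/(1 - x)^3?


The negative binomial / multiset identity is
1/(1 - x)^r = sum_{k>=0} C(k + r - 1, r - 1) x^k.
Here r = 3 and k = 32, so the coefficient is
C(32 + 2, 2) = C(34, 2)
= 561

561


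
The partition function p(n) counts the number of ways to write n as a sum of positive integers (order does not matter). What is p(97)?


Using the generating function prod_{k>=1} 1/(1-x^k), we compute p(97).
By dynamic programming over parts 1 through 97:
p(97) = 133230930

133230930


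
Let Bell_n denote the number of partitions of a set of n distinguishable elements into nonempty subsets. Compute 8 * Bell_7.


Bell_7 can be computed from the Bell triangle or from Dobinski's identity Bell_n = (1/e) * sum_{k>=0} k^n / k!.
Computing Bell_7 = 877.
Then 8 * 877 = 7016.

7016


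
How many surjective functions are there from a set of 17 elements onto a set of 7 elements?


By inclusion-exclusion on which target elements are missed, the number of surjections from an n-set onto a k-set is
surj(n, k) = sum_{j=0}^{k} (-1)^j C(k, j) (k - j)^n.
Equivalently surj(n, k) = k! * S(n, k), where S(n, k) is the Stirling number of the second kind.
For n = 17, k = 7:
S(17, 7) = 25708104786, so
surj = 7! * 25708104786 = 5040 * 25708104786 = 129568848121440.

129568848121440


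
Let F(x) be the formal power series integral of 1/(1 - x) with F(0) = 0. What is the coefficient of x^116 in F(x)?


1/(1 - x) = sum_{k>=0} x^k. Integrating termwise and using F(0) = 0 gives
F(x) = sum_{k>=0} x^(k+1) / (k+1) = sum_{m>=1} x^m / m = -ln(1 - x).
So the coefficient of x^116 is 1/116 = 1/116.

1/116


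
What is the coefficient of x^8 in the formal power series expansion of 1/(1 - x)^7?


The expansion 1/(1 - x)^r = sum_{k>=0} C(k + r - 1, r - 1) x^k follows from the multiset / negative-binomial theorem (or from repeated differentiation of the geometric series).
For r = 7 and k = 8:
C(14, 6) = 87178291200 / (720 * 40320) = 3003.

3003


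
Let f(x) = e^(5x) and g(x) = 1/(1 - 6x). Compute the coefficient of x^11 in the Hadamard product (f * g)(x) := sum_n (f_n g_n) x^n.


Expanding: f_k = 5^k/k! (from e^(5x)) and g_k = 6^k (from 1/(1 - 6x)). So the Hadamard coefficient (f * g)_k = 5^k 6^k / k! = (30)^k / k!.
For k = 11: 30^11/11! = 17714700000000000/39916800 = 34171875000/77.

34171875000/77


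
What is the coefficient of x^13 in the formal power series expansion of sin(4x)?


The Maclaurin series is sin(t) = sum_{k>=0} (-1)^k t^(2k+1) / (2k+1)!, so substituting t = 4x, only odd powers of x are nonzero, with coefficient of x^(2k+1) equal to (-1)^k 4^(2k+1) / (2k+1)!.
Write 13 = 2*6 + 1, giving the coefficient (-1)^6 * 4^13 / 13! = 67108864/6227020800 = 65536/6081075.

65536/6081075


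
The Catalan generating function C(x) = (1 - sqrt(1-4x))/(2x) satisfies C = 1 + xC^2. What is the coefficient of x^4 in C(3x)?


Substituting x -> 3x scales the n-th coefficient by 3^n, so [x^4] C(3x) = 3^4 * C_4.
C_4 = C(2*4, 4)/(5) = 70/5 = 14.
So 3^4 * 14 = 81 * 14 = 1134.

1134


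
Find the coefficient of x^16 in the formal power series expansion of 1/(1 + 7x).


Write 1/(1 + c x) = 1/(1 - (-c) x) and apply the geometric-series identity
1/(1 - y) = sum_{k>=0} y^k to get 1/(1 + c x) = sum_{k>=0} (-c)^k x^k.
So the coefficient of x^k is (-c)^k = (-1)^k * c^k.
Here c = 7 and k = 16:
(-7)^16 = 1 * 33232930569601 = 33232930569601

33232930569601


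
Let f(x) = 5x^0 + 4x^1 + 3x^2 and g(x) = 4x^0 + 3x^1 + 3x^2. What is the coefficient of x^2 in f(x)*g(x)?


Cauchy product at x^2:
5*3 + 4*3 + 3*4
= 39

39


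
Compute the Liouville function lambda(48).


The Liouville function is lambda(k) = (-1)^Omega(k), where Omega(k) counts the prime factors of k with multiplicity.
Factoring: 48 = 2 * 2 * 2 * 2 * 3, so Omega(48) = 5.
lambda(48) = (-1)^5 = -1.

-1


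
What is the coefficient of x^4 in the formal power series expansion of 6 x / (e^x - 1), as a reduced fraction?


The exponential generating function for Bernoulli numbers is
x / (e^x - 1) = sum_{k>=0} B_k x^k / k!.
So the coefficient of x^4 in 6 x / (e^x - 1) is 6 B_4 / 4!.
Computing: B_4 = -1/30, 4! = 24, giving
6 * -1/30 / 24 = -1/120.

-1/120


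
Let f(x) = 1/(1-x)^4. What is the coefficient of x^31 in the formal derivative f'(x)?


Differentiate: d/dx [ 1/(1-x)^r ] = r / (1-x)^(r+1).
Here r = 4, so f'(x) = 4 / (1-x)^5.
The expansion of 1/(1-x)^(r+1) has coefficient of x^n equal to C(n+r, r).
So the coefficient of x^31 in f'(x) is
4 * C(35, 4) = 4 * 52360 = 209440

209440


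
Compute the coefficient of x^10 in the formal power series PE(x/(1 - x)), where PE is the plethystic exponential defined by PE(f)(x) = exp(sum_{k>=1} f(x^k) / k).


For f(x) = x/(1 - x) we have
sum_{k>=1} f(x^k) / k = sum_{k>=1} (1/k) * x^k / (1 - x^k) = sum_{k, m >= 1} x^(k m) / k,
which after exponentiating simplifies to
PE(x/(1 - x)) = prod_{k>=1} 1 / (1 - x^k).
This is the generating function for the partition function p(n), so the coefficient of x^10 is p(10).
Computing p(10) by dynamic programming over parts 1, 2, ..., 10: p(10) = 42.

42


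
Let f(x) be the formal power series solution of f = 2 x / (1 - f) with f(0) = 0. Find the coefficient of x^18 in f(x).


Apply Lagrange inversion: f = 2 x * phi(f) with phi(t) = 1/(1 - t), so
[x^n] f = 2^n * (1/n) [t^(n-1)] phi(t)^n = 2^n * (1/n) [t^(n-1)] (1 - t)^(-n) = 2^n * (1/n) C(2n - 2, n - 1) = 2^n * C_{n-1}.
For n = 18: C_17 = C(34, 17) / 18 = 2333606220/18 = 129644790.
With the 2^18 = 262144 factor, the coefficient is 262144 * 129644790 = 33985603829760.

33985603829760


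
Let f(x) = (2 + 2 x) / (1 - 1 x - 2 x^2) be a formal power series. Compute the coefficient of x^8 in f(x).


Write f(x) = sum_{k>=0} a_k x^k. Multiplying both sides by 1 - 1 x - 2 x^2 gives
(1 - 1 x - 2 x^2) sum_{k>=0} a_k x^k = 2 + 2 x.
Matching coefficients:
 x^0: a_0 = 2
 x^1: a_1 - 1 a_0 = 2  =>  a_1 = 1*2 + 2 = 4
 x^k (k >= 2): a_k = 1 a_{k-1} + 2 a_{k-2}.
Iterating: a_2 = 8, a_3 = 16, a_4 = 32, a_5 = 64, a_6 = 128, a_7 = 256, a_8 = 512.
So the coefficient of x^8 is 512.

512


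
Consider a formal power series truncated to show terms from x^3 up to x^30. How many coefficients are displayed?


From x^3 to x^30 inclusive, the count is 30 - 3 + 1 = 28.

28


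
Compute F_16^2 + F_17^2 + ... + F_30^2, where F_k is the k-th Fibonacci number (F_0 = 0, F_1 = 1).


There is a standard identity sum_{k=0}^{N} F_k^2 = F_N * F_{N+1} (proved inductively from the telescoping relation F_k^2 = F_k F_{k+1} - F_{k-1} F_k). Then
sum_{k=16}^{30} F_k^2 = F_30 F_31 - F_15 F_16.
Computing: F_30 = 832040, F_31 = 1346269, F_15 = 610, F_16 = 987.
Sum = 832040 * 1346269 - 610 * 987 = 1120149056690.

1120149056690


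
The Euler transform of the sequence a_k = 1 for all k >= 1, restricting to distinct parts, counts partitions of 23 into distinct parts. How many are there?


Partitions of 23 into distinct parts can be computed via generating function.
Product (1+x)(1+x^2)(1+x^3)...
The coefficient of x^23 = 104

104
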